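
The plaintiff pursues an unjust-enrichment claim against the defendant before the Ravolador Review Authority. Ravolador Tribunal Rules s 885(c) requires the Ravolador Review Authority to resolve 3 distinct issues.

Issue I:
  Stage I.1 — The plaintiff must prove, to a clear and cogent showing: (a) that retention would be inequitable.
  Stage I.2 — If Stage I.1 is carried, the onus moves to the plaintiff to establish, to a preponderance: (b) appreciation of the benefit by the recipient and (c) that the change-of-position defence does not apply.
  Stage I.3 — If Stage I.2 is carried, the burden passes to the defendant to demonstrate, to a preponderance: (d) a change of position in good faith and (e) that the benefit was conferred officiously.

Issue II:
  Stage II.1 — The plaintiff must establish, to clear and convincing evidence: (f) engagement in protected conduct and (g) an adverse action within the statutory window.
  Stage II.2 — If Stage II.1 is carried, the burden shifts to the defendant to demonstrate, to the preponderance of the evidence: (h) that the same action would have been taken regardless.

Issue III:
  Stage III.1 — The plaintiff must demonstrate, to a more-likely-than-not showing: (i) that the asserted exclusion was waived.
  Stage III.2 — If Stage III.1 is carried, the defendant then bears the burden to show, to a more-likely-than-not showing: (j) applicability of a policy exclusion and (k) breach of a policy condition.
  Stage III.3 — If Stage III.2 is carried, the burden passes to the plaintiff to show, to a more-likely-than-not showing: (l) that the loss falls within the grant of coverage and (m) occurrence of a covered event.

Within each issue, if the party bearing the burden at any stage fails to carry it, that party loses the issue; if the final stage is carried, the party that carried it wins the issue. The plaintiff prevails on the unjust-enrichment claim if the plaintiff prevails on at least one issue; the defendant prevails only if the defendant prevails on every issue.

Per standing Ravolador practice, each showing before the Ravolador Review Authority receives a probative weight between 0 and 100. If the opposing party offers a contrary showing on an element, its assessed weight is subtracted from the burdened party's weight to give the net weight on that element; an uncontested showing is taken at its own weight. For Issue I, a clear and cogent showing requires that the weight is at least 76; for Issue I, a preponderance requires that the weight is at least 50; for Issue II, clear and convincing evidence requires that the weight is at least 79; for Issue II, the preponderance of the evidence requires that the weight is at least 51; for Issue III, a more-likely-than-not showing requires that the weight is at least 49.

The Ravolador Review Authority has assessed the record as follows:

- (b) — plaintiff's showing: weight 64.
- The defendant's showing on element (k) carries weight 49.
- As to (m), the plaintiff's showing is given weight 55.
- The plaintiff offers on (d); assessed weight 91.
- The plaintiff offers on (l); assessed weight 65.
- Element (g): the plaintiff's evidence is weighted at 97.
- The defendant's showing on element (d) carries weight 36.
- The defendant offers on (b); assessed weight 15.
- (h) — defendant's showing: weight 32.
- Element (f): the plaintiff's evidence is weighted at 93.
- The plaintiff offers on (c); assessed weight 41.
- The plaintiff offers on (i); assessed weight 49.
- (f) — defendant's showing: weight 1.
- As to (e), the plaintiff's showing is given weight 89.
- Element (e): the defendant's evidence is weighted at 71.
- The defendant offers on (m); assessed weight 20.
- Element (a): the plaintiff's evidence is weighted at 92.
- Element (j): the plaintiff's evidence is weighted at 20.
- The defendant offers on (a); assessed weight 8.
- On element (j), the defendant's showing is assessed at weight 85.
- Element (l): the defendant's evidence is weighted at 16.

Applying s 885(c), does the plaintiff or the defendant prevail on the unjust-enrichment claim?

plaintiff

— Issue I —
Stage I.1 (plaintiff, a clear and cogent showing, weight is at least 76): (a) net 92−8=84 ≥ 76 — meets.
  Stage I.1 is satisfied; the plaintiff continues to bear the burden.
Stage I.2 (plaintiff, a preponderance, weight is at least 50): (b) net 64−15=49 < 50 — fails; (c) 41 < 50 — fails.
  Not every element is met, so the plaintiff fails to carry Stage I.2.
So the defendant prevails on this issue.
— Issue II —
At Stage II.1 the plaintiff must meet clear and convincing evidence (weight is at least 79): on (f) the weight is 93 less the opposing 1 gives net 92, which does reach 79, so (f) meets the standard; on (g) the weight is 97, ≥ 79, so (g) meets the standard.
  Stage II.1 is satisfied; the onus moves to the defendant.
At Stage II.2 the defendant must meet the preponderance of the evidence (weight is at least 51): on (h) the weight is 32, < 51, so (h) does not meet the standard.
  The defendant does not carry Stage II.2.
The analysis ends at Stage II.2; the plaintiff prevails on this issue.
— Issue III —
At Stage III.1 the plaintiff must meet a more-likely-than-not showing (weight is at least 49): on (i) the weight is 49, which does reach 49, so (i) meets the standard.
  Stage III.1 is satisfied; the onus moves to the defendant.
At Stage III.2 the defendant must meet a more-likely-than-not showing (weight is at least 49): on (j) the weight is 85 less the opposing 20 gives net 65, which does reach 49, so (j) meets the standard; on (k) the weight is 49, which does reach 49, so (k) meets the standard.
  All elements met. The burden passes to the plaintiff.
At Stage III.3 the plaintiff must meet a more-likely-than-not showing (weight is at least 49): on (l) the weight is 65 less the opposing 16 gives net 49, ≥ 49, so (l) meets the standard; on (m) the weight is 55 less the opposing 20 gives net 35, which does not reach 49, so (m) does not meet the standard.
  Stage III.3 not carried; the plaintiff fails its burden.
The analysis ends at Stage III.3; the defendant prevails on this issue.
Per-issue: Issue I → defendant; Issue II → plaintiff; Issue III → defendant. The plaintiff must prevail on at least one issue; overall, the plaintiff prevails.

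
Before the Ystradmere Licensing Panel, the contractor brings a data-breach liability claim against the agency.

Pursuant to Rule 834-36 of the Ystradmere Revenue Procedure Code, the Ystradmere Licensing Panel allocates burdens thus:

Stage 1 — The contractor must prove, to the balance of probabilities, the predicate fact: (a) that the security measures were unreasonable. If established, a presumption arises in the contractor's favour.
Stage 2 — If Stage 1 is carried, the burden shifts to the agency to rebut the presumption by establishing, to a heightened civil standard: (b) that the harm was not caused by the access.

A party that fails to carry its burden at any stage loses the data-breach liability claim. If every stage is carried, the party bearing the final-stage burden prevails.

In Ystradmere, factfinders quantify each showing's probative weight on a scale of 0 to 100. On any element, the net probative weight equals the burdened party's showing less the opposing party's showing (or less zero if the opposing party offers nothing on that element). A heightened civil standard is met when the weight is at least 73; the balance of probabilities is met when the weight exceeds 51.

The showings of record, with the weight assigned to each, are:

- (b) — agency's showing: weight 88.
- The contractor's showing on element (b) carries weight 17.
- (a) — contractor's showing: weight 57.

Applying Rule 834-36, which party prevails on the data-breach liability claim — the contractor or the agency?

contractor

Stage 1 (contractor, the balance of probabilities, weight exceeds 51): (a) 57 > 51 — meets.
  Stage 1 is satisfied; the onus moves to the agency.
Stage 2 (agency, a heightened civil standard, weight is at least 73): (b) net 88−17=71 < 73 — fails.
  Not every element is met, so the agency fails to carry Stage 2.
The analysis ends at Stage 2; the contractor prevails.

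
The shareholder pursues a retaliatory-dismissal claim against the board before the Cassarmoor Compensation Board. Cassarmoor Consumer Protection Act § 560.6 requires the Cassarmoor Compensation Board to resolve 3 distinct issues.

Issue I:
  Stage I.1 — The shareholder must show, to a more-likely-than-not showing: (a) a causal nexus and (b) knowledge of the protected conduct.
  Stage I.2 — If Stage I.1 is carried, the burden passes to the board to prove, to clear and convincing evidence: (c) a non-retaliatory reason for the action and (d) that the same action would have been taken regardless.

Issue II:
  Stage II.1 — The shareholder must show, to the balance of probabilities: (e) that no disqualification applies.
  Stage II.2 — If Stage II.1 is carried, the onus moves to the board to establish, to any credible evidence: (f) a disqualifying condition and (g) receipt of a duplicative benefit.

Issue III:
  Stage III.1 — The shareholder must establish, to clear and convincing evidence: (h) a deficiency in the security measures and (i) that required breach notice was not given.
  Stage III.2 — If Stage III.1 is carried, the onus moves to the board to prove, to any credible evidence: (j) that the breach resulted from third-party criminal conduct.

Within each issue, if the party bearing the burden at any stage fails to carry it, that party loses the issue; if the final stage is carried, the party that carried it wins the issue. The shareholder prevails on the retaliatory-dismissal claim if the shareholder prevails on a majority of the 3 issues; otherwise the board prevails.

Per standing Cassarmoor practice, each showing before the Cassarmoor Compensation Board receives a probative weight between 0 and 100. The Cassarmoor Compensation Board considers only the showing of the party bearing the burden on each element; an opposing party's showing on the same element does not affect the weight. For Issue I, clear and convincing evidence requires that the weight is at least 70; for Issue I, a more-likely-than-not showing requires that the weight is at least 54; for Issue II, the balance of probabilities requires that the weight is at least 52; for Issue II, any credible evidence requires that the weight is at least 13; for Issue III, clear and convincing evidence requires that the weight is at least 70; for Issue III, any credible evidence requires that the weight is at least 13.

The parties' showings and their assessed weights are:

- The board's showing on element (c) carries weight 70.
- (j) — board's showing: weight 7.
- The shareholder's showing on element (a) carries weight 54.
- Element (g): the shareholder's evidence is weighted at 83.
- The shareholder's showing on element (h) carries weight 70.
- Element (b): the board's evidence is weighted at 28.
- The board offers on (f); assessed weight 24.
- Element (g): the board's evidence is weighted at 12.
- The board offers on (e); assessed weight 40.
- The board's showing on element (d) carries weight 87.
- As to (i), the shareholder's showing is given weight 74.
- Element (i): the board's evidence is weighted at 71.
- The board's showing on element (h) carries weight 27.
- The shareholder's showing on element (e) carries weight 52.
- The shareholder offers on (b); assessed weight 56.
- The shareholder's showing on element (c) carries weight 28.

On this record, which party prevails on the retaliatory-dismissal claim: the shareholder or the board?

— Issue I —
Stage I.1 (shareholder, a more-likely-than-not showing, weight is at least 54): (a) 54 ≥ 54 — meets; (b) 56 (board's 28 disregarded) ≥ 54 — meets.
  Stage I.1 is satisfied; the onus moves to the board.
Stage I.2 (board, clear and convincing evidence, weight is at least 70): (c) 70 (shareholder's 28 disregarded) ≥ 70 — meets; (d) 87 ≥ 70 — meets.
  Stage I.2 carried; the final stage is satisfied.
All stages carried — the board prevails on this issue.
— Issue II —
At Stage II.1 the shareholder must meet the balance of probabilities (weight is at least 52): on (e) the weight is 52 (the board's 40 is given no effect), which does reach 52, so (e) meets the standard.
  Stage II.1 is satisfied; the onus moves to the board.
At Stage II.2 the board must meet any credible evidence (weight is at least 13): on (f) the weight is 24, which does reach 13, so (f) meets the standard; on (g) the weight is 12 (the shareholder's 83 is given no effect), < 13, so (g) does not meet the standard.
  Stage II.2 not carried; the board fails its burden.
So the shareholder prevails on this issue.
— Issue III —
Stage III.1 (shareholder, clear and convincing evidence, weight is at least 70): (h) 70 (board's 27 disregarded) ≥ 70 — meets; (i) 74 (board's 71 disregarded) ≥ 70 — meets.
  Stage III.1 carried; the burden shifts to the board.
Stage III.2 (board, any credible evidence, weight is at least 13): (j) 7 < 13 — fails.
  Not every element is met, so the board fails to carry Stage III.2.
The analysis ends at Stage III.2; the shareholder prevails on this issue.
Per-issue: Issue I → board; Issue II → shareholder; Issue III → shareholder. The shareholder must prevail on a majority of issues; overall, the shareholder prevails.

shareholder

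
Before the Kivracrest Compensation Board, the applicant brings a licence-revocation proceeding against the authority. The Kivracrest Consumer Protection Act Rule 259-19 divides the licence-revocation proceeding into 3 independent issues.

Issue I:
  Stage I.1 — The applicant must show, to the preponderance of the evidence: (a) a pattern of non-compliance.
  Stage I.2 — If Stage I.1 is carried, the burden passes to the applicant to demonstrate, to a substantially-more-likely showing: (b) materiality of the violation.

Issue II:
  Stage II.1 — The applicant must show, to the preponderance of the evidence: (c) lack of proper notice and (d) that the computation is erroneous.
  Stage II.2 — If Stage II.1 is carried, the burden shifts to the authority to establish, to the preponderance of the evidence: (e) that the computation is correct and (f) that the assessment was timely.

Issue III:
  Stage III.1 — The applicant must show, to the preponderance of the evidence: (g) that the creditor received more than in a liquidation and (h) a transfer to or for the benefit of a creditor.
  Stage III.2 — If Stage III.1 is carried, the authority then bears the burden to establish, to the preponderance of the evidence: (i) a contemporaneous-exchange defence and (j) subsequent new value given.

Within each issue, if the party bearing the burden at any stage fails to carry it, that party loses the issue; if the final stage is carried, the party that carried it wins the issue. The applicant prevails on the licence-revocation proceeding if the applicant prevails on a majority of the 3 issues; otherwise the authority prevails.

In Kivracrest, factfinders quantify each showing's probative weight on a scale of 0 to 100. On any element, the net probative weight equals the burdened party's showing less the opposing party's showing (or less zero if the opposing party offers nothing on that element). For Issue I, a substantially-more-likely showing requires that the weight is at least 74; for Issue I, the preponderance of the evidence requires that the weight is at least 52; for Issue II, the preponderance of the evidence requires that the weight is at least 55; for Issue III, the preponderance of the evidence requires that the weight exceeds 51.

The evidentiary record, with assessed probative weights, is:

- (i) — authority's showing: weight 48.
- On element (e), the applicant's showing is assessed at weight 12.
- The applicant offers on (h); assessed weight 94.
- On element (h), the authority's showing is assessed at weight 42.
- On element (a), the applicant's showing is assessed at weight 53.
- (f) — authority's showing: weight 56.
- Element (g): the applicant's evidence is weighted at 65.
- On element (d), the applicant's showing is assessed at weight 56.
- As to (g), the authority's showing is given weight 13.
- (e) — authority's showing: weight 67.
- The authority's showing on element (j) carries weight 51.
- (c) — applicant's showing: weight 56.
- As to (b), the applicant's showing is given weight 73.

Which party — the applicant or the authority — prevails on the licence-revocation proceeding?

— Issue I —
Stage I.1 (applicant, the preponderance of the evidence, weight is at least 52): (a) 53 ≥ 52 — meets.
  All elements met. The applicant retains the burden for Stage I.2.
Stage I.2 (applicant, a substantially-more-likely showing, weight is at least 74): (b) 73 < 74 — fails.
  The applicant does not carry Stage I.2.
So the authority prevails on this issue.
— Issue II —
Stage II.1 (applicant, the preponderance of the evidence, weight is at least 55): (c) 56 ≥ 55 — meets; (d) 56 ≥ 55 — meets.
  All elements met. The burden passes to the authority.
Stage II.2 (authority, the preponderance of the evidence, weight is at least 55): (e) net 67−12=55 ≥ 55 — meets; (f) 56 ≥ 55 — meets.
  The authority carries the last stage.
With every stage satisfied, the authority prevails on this issue.
— Issue III —
Stage III.1 (applicant, the preponderance of the evidence, weight exceeds 51): (g) net 65−13=52 > 51 — meets; (h) net 94−42=52 > 51 — meets.
  Stage III.1 is satisfied; the onus moves to the authority.
Stage III.2 (authority, the preponderance of the evidence, weight exceeds 51): (i) 48 ≤ 51 — fails; (j) 51 ≤ 51 — fails.
  Not every element is met, so the authority fails to carry Stage III.2.
The applicant prevails on this issue.
Per-issue: Issue I → authority; Issue II → authority; Issue III → applicant. The applicant must prevail on a majority of issues; overall, the authority prevails.

authority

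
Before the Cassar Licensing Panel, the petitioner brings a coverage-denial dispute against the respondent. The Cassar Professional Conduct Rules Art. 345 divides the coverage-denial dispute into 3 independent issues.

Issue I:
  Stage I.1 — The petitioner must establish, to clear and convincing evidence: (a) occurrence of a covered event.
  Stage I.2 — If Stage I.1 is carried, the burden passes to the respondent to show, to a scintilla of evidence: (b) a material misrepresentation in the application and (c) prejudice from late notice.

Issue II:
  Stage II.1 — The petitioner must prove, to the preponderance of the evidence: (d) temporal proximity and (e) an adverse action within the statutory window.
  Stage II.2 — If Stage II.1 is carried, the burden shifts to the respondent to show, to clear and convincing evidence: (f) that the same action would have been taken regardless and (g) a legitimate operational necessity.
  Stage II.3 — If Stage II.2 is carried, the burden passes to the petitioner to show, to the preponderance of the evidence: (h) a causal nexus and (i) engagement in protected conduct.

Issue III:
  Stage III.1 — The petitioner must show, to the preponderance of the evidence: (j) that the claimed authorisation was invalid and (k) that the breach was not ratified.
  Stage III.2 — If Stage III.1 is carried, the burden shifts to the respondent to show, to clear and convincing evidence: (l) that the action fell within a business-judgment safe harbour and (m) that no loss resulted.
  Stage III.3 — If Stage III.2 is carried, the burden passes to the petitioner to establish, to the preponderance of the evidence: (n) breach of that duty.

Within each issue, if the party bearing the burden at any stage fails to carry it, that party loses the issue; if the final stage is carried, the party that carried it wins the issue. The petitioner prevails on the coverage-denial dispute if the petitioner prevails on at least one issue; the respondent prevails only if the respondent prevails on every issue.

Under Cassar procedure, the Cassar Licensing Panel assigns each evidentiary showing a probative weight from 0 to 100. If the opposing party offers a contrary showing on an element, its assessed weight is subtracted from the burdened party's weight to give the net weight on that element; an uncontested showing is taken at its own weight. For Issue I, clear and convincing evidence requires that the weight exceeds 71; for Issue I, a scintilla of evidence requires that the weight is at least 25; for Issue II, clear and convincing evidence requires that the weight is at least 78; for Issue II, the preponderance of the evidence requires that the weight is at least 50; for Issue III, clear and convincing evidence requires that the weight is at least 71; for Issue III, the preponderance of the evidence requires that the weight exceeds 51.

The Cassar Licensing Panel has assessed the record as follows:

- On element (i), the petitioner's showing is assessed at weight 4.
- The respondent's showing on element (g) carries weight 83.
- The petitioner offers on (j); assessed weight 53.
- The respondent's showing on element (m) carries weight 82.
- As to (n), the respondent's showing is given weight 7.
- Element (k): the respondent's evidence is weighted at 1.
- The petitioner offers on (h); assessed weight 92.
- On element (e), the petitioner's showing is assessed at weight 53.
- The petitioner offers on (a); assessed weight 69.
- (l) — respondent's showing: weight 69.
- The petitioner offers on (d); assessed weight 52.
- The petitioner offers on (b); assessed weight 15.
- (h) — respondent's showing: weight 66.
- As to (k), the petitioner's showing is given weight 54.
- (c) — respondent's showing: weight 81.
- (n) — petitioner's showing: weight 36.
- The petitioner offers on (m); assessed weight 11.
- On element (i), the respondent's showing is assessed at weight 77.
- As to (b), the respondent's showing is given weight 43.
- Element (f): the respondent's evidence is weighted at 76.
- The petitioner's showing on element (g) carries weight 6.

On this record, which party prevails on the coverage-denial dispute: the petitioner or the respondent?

— Issue I —
Stage I.1 — burden on petitioner; standard: clear and convincing evidence (weight exceeds 71).
    (a): 69 ≤ 71 [not met]
  Not every element is met, so the petitioner fails to carry Stage I.1.
So the respondent prevails on this issue.
— Issue II —
Stage II.1 (petitioner, the preponderance of the evidence, weight is at least 50): (d) 52 ≥ 50 — meets; (e) 53 ≥ 50 — meets.
  Stage II.1 is satisfied; the onus moves to the respondent.
Stage II.2 (respondent, clear and convincing evidence, weight is at least 78): (f) 76 < 78 — fails; (g) net 83−6=77 < 78 — fails.
  The respondent does not carry Stage II.2.
So the petitioner prevails on this issue.
— Issue III —
At Stage III.1 the petitioner must meet the preponderance of the evidence (weight exceeds 51): on (j) the weight is 53, which does exceed 51, so (j) meets the standard; on (k) the weight is 54 less the opposing 1 gives net 53, > 51, so (k) meets the standard.
  Stage III.1 carried; the burden shifts to the respondent.
At Stage III.2 the respondent must meet clear and convincing evidence (weight is at least 71): on (l) the weight is 69, which does not reach 71, so (l) does not meet the standard; on (m) the weight is 82 less the opposing 11 gives net 71, ≥ 71, so (m) meets the standard.
  Stage III.2 not carried; the respondent fails its burden.
So the petitioner prevails on this issue.
Per-issue: Issue I → respondent; Issue II → petitioner; Issue III → petitioner. The petitioner must prevail on at least one issue; overall, the petitioner prevails.

petitioner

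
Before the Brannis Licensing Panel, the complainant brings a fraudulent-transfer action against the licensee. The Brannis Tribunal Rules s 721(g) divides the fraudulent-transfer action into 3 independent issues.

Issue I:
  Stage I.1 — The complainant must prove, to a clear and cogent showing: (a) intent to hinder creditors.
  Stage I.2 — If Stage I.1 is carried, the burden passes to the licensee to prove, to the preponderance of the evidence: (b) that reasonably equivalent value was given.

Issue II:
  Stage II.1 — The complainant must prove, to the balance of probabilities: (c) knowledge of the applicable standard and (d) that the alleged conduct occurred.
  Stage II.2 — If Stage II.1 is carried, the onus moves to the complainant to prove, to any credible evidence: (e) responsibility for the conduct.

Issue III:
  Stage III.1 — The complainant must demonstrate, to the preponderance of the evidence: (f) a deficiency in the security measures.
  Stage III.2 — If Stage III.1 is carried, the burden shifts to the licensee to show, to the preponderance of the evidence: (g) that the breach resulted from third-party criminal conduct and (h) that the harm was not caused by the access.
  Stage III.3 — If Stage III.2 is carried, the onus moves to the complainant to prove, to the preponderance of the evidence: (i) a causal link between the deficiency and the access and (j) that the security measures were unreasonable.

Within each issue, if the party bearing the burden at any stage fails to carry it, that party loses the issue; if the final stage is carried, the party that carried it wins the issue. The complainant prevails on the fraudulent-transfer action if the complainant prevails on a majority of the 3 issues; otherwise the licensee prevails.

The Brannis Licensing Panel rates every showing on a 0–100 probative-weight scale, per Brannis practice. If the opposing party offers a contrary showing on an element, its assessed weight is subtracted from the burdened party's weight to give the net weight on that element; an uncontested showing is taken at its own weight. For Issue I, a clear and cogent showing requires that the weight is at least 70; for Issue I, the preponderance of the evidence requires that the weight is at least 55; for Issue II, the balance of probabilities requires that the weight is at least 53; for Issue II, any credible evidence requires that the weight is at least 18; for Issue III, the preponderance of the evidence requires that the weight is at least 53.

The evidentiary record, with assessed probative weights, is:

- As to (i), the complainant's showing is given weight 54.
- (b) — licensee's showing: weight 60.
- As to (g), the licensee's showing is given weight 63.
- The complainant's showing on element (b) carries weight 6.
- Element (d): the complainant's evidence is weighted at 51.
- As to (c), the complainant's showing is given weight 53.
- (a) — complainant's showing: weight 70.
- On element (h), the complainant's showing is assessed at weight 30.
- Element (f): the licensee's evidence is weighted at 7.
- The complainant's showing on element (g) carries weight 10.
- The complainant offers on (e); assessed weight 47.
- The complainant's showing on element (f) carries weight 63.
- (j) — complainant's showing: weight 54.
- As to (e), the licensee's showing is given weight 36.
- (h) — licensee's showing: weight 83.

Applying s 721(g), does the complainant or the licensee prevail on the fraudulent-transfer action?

— Issue I —
Stage I.1 (complainant, a clear and cogent showing, weight is at least 70): (a) 70 ≥ 70 — meets.
  All elements met. The burden passes to the licensee.
Stage I.2 (licensee, the preponderance of the evidence, weight is at least 55): (b) net 60−6=54 < 55 — fails.
  The licensee does not carry Stage I.2.
The analysis ends at Stage I.2; the complainant prevails on this issue.
— Issue II —
Stage II.1 (complainant, the balance of probabilities, weight is at least 53): (c) 53 ≥ 53 — meets; (d) 51 < 53 — fails.
  The complainant does not carry Stage II.1.
So the licensee prevails on this issue.
— Issue III —
Stage III.1 — burden on complainant; standard: the preponderance of the evidence (weight is at least 53).
    (f): 63 − 7 = 56 ≥ 53 [met]
  Stage III.1 carried; the burden shifts to the licensee.
Stage III.2 — burden on licensee; standard: the preponderance of the evidence (weight is at least 53).
    (g): 63 − 10 = 53 ≥ 53 [met]
    (h): 83 − 30 = 53 ≥ 53 [met]
  Stage III.2 carried; the burden shifts to the complainant.
Stage III.3 — burden on complainant; standard: the preponderance of the evidence (weight is at least 53).
    (i): 54 ≥ 53 [met]
    (j): 54 ≥ 53 [met]
  All elements met at the final stage.
All stages carried — the complainant prevails on this issue.
Per-issue: Issue I → complainant; Issue II → licensee; Issue III → complainant. The complainant must prevail on a majority of issues; overall, the complainant prevails.

complainant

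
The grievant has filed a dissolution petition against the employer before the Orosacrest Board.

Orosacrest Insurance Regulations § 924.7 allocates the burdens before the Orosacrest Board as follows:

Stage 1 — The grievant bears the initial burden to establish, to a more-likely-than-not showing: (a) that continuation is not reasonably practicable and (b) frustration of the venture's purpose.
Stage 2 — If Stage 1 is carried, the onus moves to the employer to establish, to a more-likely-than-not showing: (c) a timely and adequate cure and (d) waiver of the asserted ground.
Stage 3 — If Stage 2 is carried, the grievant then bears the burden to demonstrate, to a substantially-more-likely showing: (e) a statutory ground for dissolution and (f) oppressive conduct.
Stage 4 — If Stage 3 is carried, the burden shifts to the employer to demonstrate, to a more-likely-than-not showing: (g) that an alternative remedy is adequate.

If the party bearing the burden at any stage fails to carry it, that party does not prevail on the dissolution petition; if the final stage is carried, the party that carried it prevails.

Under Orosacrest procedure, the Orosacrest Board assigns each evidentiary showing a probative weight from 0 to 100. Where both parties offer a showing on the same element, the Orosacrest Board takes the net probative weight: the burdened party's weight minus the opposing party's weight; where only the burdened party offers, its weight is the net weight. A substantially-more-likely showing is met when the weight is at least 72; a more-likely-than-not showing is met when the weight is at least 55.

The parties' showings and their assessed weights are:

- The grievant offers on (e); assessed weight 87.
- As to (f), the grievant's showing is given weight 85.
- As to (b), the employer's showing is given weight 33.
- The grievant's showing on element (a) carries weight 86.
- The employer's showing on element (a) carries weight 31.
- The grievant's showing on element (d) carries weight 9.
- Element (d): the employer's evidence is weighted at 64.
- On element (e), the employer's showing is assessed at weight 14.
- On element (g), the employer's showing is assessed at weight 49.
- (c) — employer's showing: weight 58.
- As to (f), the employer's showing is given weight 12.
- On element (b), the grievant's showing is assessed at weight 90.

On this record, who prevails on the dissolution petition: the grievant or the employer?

Stage 1 — burden on grievant; standard: a more-likely-than-not showing (weight is at least 55).
    (a): 86 − 31 = 55 ≥ 55 [met]
    (b): 90 − 33 = 57 ≥ 55 [met]
  The grievant carries Stage 1; the employer now bears the burden.
Stage 2 — burden on employer; standard: a more-likely-than-not showing (weight is at least 55).
    (c): 58 ≥ 55 [met]
    (d): 64 − 9 = 55 ≥ 55 [met]
  All elements met. The burden passes to the grievant.
Stage 3 — burden on grievant; standard: a substantially-more-likely showing (weight is at least 72).
    (e): 87 − 14 = 73 ≥ 72 [met]
    (f): 85 − 12 = 73 ≥ 72 [met]
  Stage 3 is satisfied; the onus moves to the employer.
Stage 4 — burden on employer; standard: a more-likely-than-not showing (weight is at least 55).
    (g): 49 < 55 [not met]
  The employer does not carry Stage 4.
The grievant prevails.

grievant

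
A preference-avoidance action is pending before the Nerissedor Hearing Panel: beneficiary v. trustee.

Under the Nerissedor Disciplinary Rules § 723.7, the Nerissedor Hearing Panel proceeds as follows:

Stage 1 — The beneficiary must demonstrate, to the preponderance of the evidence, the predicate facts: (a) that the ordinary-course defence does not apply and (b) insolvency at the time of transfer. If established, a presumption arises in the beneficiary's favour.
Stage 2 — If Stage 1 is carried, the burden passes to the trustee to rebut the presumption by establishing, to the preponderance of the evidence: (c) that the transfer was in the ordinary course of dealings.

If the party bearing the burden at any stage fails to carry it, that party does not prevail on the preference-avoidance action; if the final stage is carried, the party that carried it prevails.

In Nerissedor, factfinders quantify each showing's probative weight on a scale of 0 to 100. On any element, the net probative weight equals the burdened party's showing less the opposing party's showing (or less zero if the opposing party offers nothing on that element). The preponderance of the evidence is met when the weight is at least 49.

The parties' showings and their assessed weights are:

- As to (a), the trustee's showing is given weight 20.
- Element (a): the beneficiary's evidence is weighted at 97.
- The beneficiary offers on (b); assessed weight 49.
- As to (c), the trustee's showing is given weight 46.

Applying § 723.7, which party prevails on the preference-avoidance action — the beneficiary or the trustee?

Stage 1 (beneficiary, the preponderance of the evidence, weight is at least 49): (a) net 97−20=77 ≥ 49 — meets; (b) 49 ≥ 49 — meets.
  Stage 1 carried; the burden shifts to the trustee.
Stage 2 (trustee, the preponderance of the evidence, weight is at least 49): (c) 46 < 49 — fails.
  The trustee does not carry Stage 2.
The beneficiary prevails.

beneficiary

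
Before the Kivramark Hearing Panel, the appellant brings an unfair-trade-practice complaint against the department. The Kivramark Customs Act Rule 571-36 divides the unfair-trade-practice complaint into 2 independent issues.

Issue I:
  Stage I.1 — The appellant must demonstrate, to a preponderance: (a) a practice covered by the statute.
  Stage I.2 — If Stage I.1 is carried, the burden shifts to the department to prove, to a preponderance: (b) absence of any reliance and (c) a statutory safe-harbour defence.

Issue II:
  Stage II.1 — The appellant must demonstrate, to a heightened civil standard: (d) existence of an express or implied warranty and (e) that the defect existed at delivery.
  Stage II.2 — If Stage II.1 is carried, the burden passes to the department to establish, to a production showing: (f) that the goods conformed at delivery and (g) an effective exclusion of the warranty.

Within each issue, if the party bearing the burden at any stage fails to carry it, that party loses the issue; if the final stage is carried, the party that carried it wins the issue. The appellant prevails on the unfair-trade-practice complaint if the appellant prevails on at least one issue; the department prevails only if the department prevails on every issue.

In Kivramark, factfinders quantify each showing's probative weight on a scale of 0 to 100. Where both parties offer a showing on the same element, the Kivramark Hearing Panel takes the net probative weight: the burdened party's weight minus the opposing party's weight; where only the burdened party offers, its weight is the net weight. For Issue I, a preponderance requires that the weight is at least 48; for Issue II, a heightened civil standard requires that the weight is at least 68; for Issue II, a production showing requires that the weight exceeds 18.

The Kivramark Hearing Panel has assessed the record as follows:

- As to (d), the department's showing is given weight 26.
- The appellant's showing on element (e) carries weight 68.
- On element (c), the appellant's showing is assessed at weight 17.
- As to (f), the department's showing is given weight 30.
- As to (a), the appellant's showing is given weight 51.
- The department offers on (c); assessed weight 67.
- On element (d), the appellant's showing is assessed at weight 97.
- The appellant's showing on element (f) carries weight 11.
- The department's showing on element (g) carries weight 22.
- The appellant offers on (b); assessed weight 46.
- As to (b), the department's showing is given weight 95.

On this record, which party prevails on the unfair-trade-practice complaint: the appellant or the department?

— Issue I —
Stage I.1 (appellant, a preponderance, weight is at least 48): (a) 51 ≥ 48 — meets.
  Stage I.1 carried; the burden shifts to the department.
Stage I.2 (department, a preponderance, weight is at least 48): (b) net 95−46=49 ≥ 48 — meets; (c) net 67−17=50 ≥ 48 — meets.
  All elements met at the final stage.
With every stage satisfied, the department prevails on this issue.
— Issue II —
Stage II.1 (appellant, a heightened civil standard, weight is at least 68): (d) net 97−26=71 ≥ 68 — meets; (e) 68 ≥ 68 — meets.
  The appellant carries Stage II.1; the department now bears the burden.
Stage II.2 (department, a production showing, weight exceeds 18): (f) net 30−11=19 > 18 — meets; (g) 22 > 18 — meets.
  All elements met at the final stage.
With every stage satisfied, the department prevails on this issue.
Per-issue: Issue I → department; Issue II → department. The appellant must prevail on at least one issue; overall, the department prevails.

department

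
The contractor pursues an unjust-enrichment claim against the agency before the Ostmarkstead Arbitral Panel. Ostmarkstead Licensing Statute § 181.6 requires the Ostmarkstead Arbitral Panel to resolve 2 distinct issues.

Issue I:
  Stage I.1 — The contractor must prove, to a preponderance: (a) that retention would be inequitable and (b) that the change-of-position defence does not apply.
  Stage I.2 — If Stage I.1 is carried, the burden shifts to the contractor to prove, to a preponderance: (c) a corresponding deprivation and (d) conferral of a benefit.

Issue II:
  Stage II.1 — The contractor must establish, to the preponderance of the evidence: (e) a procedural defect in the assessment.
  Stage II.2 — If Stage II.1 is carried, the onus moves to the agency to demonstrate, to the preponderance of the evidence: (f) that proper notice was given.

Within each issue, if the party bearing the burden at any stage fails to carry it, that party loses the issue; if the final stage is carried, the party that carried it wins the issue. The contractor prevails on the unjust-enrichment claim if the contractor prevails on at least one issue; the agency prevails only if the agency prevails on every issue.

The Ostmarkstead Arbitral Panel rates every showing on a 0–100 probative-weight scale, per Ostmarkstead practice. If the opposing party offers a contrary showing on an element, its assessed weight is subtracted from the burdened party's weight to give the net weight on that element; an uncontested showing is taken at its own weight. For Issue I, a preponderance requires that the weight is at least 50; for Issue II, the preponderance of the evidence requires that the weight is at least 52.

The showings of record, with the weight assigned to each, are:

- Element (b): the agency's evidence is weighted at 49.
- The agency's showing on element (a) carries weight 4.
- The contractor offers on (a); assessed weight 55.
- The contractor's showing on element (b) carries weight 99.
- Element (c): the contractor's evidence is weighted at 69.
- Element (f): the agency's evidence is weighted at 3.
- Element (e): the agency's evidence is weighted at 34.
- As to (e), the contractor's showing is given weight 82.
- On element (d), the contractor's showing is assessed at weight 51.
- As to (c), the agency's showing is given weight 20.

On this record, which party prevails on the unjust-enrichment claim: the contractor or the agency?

— Issue I —
Stage I.1 — burden on contractor; standard: a preponderance (weight is at least 50).
    (a): 55 − 4 = 51 ≥ 50 [met]
    (b): 99 − 49 = 50 ≥ 50 [met]
  Stage I.1 is satisfied; the contractor continues to bear the burden.
Stage I.2 — burden on contractor; standard: a preponderance (weight is at least 50).
    (c): 69 − 20 = 49 < 50 [not met]
    (d): 51 ≥ 50 [met]
  Stage I.2 not carried; the contractor fails its burden.
The agency prevails on this issue.
— Issue II —
Stage II.1 (contractor, the preponderance of the evidence, weight is at least 52): (e) net 82−34=48 < 52 — fails.
  The contractor does not carry Stage II.1.
The agency prevails on this issue.
Per-issue: Issue I → agency; Issue II → agency. The contractor must prevail on at least one issue; overall, the agency prevails.

agency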